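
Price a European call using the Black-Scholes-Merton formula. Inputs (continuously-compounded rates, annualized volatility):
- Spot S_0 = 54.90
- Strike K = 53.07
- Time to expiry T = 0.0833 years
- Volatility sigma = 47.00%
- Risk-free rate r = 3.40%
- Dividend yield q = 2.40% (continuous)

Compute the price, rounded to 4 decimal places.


Answer: Price = 3.9422

Derivation:
d1 = (ln(S/K) + (r - q + 0.5*sigma^2) * T) / (sigma * sqrt(T)) = 0.32388485
d2 = d1 - sigma * sqrt(T) = 0.18823468
exp(-rT) = 0.99717181; exp(-qT) = 0.99800280
C = S_0 * exp(-qT) * N(d1) - K * exp(-rT) * N(d2)
N(d1) = 0.62698739; N(d2) = 0.57465365
C = 54.9000 * 0.99800280 * 0.62698739 - 53.0700 * 0.99717181 * 0.57465365 = 3.9422


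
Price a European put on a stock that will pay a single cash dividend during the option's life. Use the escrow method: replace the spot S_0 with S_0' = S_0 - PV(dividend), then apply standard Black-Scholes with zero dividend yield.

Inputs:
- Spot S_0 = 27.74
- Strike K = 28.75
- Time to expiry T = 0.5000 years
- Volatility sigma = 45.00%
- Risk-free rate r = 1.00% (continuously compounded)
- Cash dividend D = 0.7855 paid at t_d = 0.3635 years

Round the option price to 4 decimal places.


PV(D) = D * exp(-r * t_d) = 0.7855 * 0.99637160 = 0.78264989
S_0' = S_0 - PV(D) = 27.7400 - 0.78264989 = 26.95735011
d1 = (ln(S_0'/K) + (r + sigma^2/2)*T) / (sigma*sqrt(T)) = -0.02751989
d2 = d1 - sigma*sqrt(T) = -0.34571794
exp(-rT) = 0.99501248
N(-d1) = 0.51097746; N(-d2) = 0.63522265
P = K * exp(-rT) * N(-d2) - S_0' * N(-d1) = 28.7500 * 0.99501248 * 0.63522265 - 26.95735011 * 0.51097746 = 4.3970

Answer: Price = 4.3970


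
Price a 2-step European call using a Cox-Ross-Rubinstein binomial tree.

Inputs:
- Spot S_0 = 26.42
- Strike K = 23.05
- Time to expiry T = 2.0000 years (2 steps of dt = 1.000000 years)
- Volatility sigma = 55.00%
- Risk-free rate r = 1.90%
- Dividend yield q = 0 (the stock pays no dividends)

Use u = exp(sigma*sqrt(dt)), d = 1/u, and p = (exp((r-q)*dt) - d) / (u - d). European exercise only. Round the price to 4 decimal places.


dt = T/N = 1.000000
u = exp(sigma*sqrt(dt)) = 1.733253; d = 1/u = 0.576950
p = (exp((r-q)*dt) - d) / (u - d) = 0.382453
Discount per step: exp(-r*dt) = 0.981179
Stock lattice S(k, i) with i counting down-moves:
  k=0: S(0,0) = 26.4200
  k=1: S(1,0) = 45.7925; S(1,1) = 15.2430
  k=2: S(2,0) = 79.3701; S(2,1) = 26.4200; S(2,2) = 8.7945
Terminal payoffs V(N, i) = max(S_T - K, 0):
  V(2,0) = 56.320066; V(2,1) = 3.370000; V(2,2) = 0.000000
Backward induction: V(k, i) = exp(-r*dt) * [p * V(k+1, i) + (1-p) * V(k+1, i+1)].
  V(1,0) = exp(-r*dt) * [p*56.320066 + (1-p)*3.370000] = 23.176360
  V(1,1) = exp(-r*dt) * [p*3.370000 + (1-p)*0.000000] = 1.264610
  V(0,0) = exp(-r*dt) * [p*23.176360 + (1-p)*1.264610] = 9.463307

Answer: Price = V(0,0) = 9.4633


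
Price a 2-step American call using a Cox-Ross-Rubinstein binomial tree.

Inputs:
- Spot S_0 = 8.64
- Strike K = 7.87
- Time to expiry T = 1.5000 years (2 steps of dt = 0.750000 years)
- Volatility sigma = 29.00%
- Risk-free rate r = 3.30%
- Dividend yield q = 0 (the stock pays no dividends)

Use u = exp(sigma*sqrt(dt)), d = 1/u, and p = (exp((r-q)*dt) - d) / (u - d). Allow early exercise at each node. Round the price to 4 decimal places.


Answer: Price = V(0,0) = 1.8119

Derivation:
dt = T/N = 0.750000
u = exp(sigma*sqrt(dt)) = 1.285500; d = 1/u = 0.777908
p = (exp((r-q)*dt) - d) / (u - d) = 0.486909
Discount per step: exp(-r*dt) = 0.975554
Stock lattice S(k, i) with i counting down-moves:
  k=0: S(0,0) = 8.6400
  k=1: S(1,0) = 11.1067; S(1,1) = 6.7211
  k=2: S(2,0) = 14.2777; S(2,1) = 8.6400; S(2,2) = 5.2284
Terminal payoffs V(N, i) = max(S_T - K, 0):
  V(2,0) = 6.407678; V(2,1) = 0.770000; V(2,2) = 0.000000
Backward induction: V(k, i) = exp(-r*dt) * [p * V(k+1, i) + (1-p) * V(k+1, i+1)]; then take max(V_cont, immediate exercise) for American.
  V(1,0) = exp(-r*dt) * [p*6.407678 + (1-p)*0.770000] = 3.429108; exercise = 3.236716; V(1,0) = max -> 3.429108
  V(1,1) = exp(-r*dt) * [p*0.770000 + (1-p)*0.000000] = 0.365755; exercise = 0.000000; V(1,1) = max -> 0.365755
  V(0,0) = exp(-r*dt) * [p*3.429108 + (1-p)*0.365755] = 1.811925; exercise = 0.770000; V(0,0) = max -> 1.811925


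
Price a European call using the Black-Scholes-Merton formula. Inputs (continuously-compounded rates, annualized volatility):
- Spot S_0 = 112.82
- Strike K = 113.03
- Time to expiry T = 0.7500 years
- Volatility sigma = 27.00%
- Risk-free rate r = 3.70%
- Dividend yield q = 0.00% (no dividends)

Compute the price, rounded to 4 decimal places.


Answer: Price = 11.8710

Derivation:
d1 = (ln(S/K) + (r - q + 0.5*sigma^2) * T) / (sigma * sqrt(T)) = 0.22763791
d2 = d1 - sigma * sqrt(T) = -0.00618895
exp(-rT) = 0.97263149; exp(-qT) = 1.00000000
C = S_0 * exp(-qT) * N(d1) - K * exp(-rT) * N(d2)
N(d1) = 0.59003613; N(d2) = 0.49753098
C = 112.8200 * 1.00000000 * 0.59003613 - 113.0300 * 0.97263149 * 0.49753098 = 11.8710


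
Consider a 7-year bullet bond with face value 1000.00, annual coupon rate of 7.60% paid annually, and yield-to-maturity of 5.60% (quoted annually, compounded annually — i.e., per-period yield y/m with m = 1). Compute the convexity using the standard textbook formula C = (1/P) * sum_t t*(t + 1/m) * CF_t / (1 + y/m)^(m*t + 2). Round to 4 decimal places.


Coupon per period c = face * coupon_rate / m = 76.000000
Periods per year m = 1; per-period yield y/m = 0.056000
Number of cashflows N = 7
Cashflows (t years, CF_t, discount factor 1/(1+y/m)^(m*t), PV):
  t = 1.0000: CF_t = 76.000000, DF = 0.946970, PV = 71.969697
  t = 2.0000: CF_t = 76.000000, DF = 0.896752, PV = 68.153122
  t = 3.0000: CF_t = 76.000000, DF = 0.849197, PV = 64.538941
  t = 4.0000: CF_t = 76.000000, DF = 0.804163, PV = 61.116422
  t = 5.0000: CF_t = 76.000000, DF = 0.761518, PV = 57.875399
  t = 6.0000: CF_t = 76.000000, DF = 0.721135, PV = 54.806249
  t = 7.0000: CF_t = 1076.000000, DF = 0.682893, PV = 734.792718
Price P = sum_t PV_t = 1113.252550
Convexity numerator sum_t t*(t + 1/m) * CF_t / (1+y/m)^(m*t + 2):
  t = 1.0000: term = 129.077883
  t = 2.0000: term = 366.698531
  t = 3.0000: term = 694.504793
  t = 4.0000: term = 1096.124989
  t = 5.0000: term = 1556.995723
  t = 6.0000: term = 2064.198875
  t = 7.0000: term = 36899.886860
Convexity = (1/P) * sum = 42807.487654 / 1113.252550 = 38.452629

Answer: Convexity = 38.4526


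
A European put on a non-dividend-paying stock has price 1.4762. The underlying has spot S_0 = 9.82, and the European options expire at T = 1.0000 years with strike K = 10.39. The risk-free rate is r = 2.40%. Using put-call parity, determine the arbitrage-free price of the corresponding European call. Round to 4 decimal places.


Answer: Call price = 1.1526

Derivation:
Put-call parity: C - P = S_0 * exp(-qT) - K * exp(-rT).
S_0 * exp(-qT) = 9.8200 * 1.00000000 = 9.82000000
K * exp(-rT) = 10.3900 * 0.97628571 = 10.14360852
C = P + S*exp(-qT) - K*exp(-rT)
C = 1.4762 + 9.82000000 - 10.14360852 = 1.1526


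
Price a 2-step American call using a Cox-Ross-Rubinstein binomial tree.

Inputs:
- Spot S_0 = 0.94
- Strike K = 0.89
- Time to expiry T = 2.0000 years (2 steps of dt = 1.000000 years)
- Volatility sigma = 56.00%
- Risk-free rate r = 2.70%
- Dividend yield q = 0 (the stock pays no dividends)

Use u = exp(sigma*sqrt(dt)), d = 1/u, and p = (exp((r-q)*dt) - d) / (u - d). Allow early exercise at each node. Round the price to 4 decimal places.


dt = T/N = 1.000000
u = exp(sigma*sqrt(dt)) = 1.750673; d = 1/u = 0.571209
p = (exp((r-q)*dt) - d) / (u - d) = 0.386751
Discount per step: exp(-r*dt) = 0.973361
Stock lattice S(k, i) with i counting down-moves:
  k=0: S(0,0) = 0.9400
  k=1: S(1,0) = 1.6456; S(1,1) = 0.5369
  k=2: S(2,0) = 2.8810; S(2,1) = 0.9400; S(2,2) = 0.3067
Terminal payoffs V(N, i) = max(S_T - K, 0):
  V(2,0) = 1.990963; V(2,1) = 0.050000; V(2,2) = 0.000000
Backward induction: V(k, i) = exp(-r*dt) * [p * V(k+1, i) + (1-p) * V(k+1, i+1)]; then take max(V_cont, immediate exercise) for American.
  V(1,0) = exp(-r*dt) * [p*1.990963 + (1-p)*0.050000] = 0.779341; exercise = 0.755632; V(1,0) = max -> 0.779341
  V(1,1) = exp(-r*dt) * [p*0.050000 + (1-p)*0.000000] = 0.018822; exercise = 0.000000; V(1,1) = max -> 0.018822
  V(0,0) = exp(-r*dt) * [p*0.779341 + (1-p)*0.018822] = 0.304617; exercise = 0.050000; V(0,0) = max -> 0.304617

Answer: Price = V(0,0) = 0.3046


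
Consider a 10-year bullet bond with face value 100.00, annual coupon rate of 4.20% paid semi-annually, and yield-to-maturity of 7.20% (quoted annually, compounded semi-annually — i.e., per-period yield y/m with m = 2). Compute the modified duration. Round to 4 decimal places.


Answer: Modified duration = 7.7221

Derivation:
Coupon per period c = face * coupon_rate / m = 2.100000
Periods per year m = 2; per-period yield y/m = 0.036000
Number of cashflows N = 20
Cashflows (t years, CF_t, discount factor 1/(1+y/m)^(m*t), PV):
  t = 0.5000: CF_t = 2.100000, DF = 0.965251, PV = 2.027027
  t = 1.0000: CF_t = 2.100000, DF = 0.931709, PV = 1.956590
  t = 1.5000: CF_t = 2.100000, DF = 0.899333, PV = 1.888600
  t = 2.0000: CF_t = 2.100000, DF = 0.868082, PV = 1.822973
  t = 2.5000: CF_t = 2.100000, DF = 0.837917, PV = 1.759627
  t = 3.0000: CF_t = 2.100000, DF = 0.808801, PV = 1.698481
  t = 3.5000: CF_t = 2.100000, DF = 0.780696, PV = 1.639461
  t = 4.0000: CF_t = 2.100000, DF = 0.753567, PV = 1.582491
  t = 4.5000: CF_t = 2.100000, DF = 0.727381, PV = 1.527501
  t = 5.0000: CF_t = 2.100000, DF = 0.702106, PV = 1.474422
  t = 5.5000: CF_t = 2.100000, DF = 0.677708, PV = 1.423187
  t = 6.0000: CF_t = 2.100000, DF = 0.654158, PV = 1.373733
  t = 6.5000: CF_t = 2.100000, DF = 0.631427, PV = 1.325997
  t = 7.0000: CF_t = 2.100000, DF = 0.609486, PV = 1.279920
  t = 7.5000: CF_t = 2.100000, DF = 0.588307, PV = 1.235444
  t = 8.0000: CF_t = 2.100000, DF = 0.567863, PV = 1.192513
  t = 8.5000: CF_t = 2.100000, DF = 0.548131, PV = 1.151075
  t = 9.0000: CF_t = 2.100000, DF = 0.529084, PV = 1.111076
  t = 9.5000: CF_t = 2.100000, DF = 0.510699, PV = 1.072467
  t = 10.0000: CF_t = 102.100000, DF = 0.492952, PV = 50.330429
Price P = sum_t PV_t = 78.873012
First compute Macaulay numerator sum_t t * PV_t:
  t * PV_t at t = 0.5000: 1.013514
  t * PV_t at t = 1.0000: 1.956590
  t * PV_t at t = 1.5000: 2.832900
  t * PV_t at t = 2.0000: 3.645946
  t * PV_t at t = 2.5000: 4.399066
  t * PV_t at t = 3.0000: 5.095444
  t * PV_t at t = 3.5000: 5.738112
  t * PV_t at t = 4.0000: 6.329964
  t * PV_t at t = 4.5000: 6.873754
  t * PV_t at t = 5.0000: 7.372109
  t * PV_t at t = 5.5000: 7.827529
  t * PV_t at t = 6.0000: 8.242396
  t * PV_t at t = 6.5000: 8.618979
  t * PV_t at t = 7.0000: 8.959438
  t * PV_t at t = 7.5000: 9.265828
  t * PV_t at t = 8.0000: 9.540106
  t * PV_t at t = 8.5000: 9.784134
  t * PV_t at t = 9.0000: 9.999682
  t * PV_t at t = 9.5000: 10.188437
  t * PV_t at t = 10.0000: 503.304292
Macaulay duration D = 630.988220 / 78.873012 = 8.000052
Modified duration = D / (1 + y/m) = 8.000052 / (1 + 0.036000) = 7.722058


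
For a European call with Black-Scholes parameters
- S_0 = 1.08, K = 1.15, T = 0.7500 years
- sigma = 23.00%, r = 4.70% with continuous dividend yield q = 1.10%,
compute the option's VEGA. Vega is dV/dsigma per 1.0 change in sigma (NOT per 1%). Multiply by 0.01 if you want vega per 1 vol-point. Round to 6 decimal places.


d1 = -0.0801432522; d2 = -0.2793290951
phi(d1) = 0.3976631441; exp(-qT) = 0.9917839379; exp(-rT) = 0.9653640451
Vega = S * exp(-qT) * phi(d1) * sqrt(T) = 1.0800 * 0.9917839379 * 0.3976631441 * 0.8660254038 = 0.368881

Answer: Vega = 0.368881


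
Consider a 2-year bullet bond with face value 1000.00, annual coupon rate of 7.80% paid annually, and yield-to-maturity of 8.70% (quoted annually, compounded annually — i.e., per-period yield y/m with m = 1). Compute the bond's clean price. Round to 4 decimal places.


Answer: Price = 984.1033

Derivation:
Coupon per period c = face * coupon_rate / m = 78.000000
Periods per year m = 1; per-period yield y/m = 0.087000
Number of cashflows N = 2
Cashflows (t years, CF_t, discount factor 1/(1+y/m)^(m*t), PV):
  t = 1.0000: CF_t = 78.000000, DF = 0.919963, PV = 71.757130
  t = 2.0000: CF_t = 1078.000000, DF = 0.846332, PV = 912.346211
Price P = sum_t PV_t = 984.103341


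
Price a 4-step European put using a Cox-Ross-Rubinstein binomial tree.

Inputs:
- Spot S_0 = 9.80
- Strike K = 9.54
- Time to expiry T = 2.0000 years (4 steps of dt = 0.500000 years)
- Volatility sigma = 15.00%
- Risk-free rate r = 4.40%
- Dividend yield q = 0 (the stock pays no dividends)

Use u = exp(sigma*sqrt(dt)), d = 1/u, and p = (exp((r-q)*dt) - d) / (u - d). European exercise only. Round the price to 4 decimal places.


Answer: Price = V(0,0) = 0.3472

Derivation:
dt = T/N = 0.500000
u = exp(sigma*sqrt(dt)) = 1.111895; d = 1/u = 0.899365
p = (exp((r-q)*dt) - d) / (u - d) = 0.578170
Discount per step: exp(-r*dt) = 0.978240
Stock lattice S(k, i) with i counting down-moves:
  k=0: S(0,0) = 9.8000
  k=1: S(1,0) = 10.8966; S(1,1) = 8.8138
  k=2: S(2,0) = 12.1158; S(2,1) = 9.8000; S(2,2) = 7.9268
  k=3: S(3,0) = 13.4716; S(3,1) = 10.8966; S(3,2) = 8.8138; S(3,3) = 7.1291
  k=4: S(4,0) = 14.9790; S(4,1) = 12.1158; S(4,2) = 9.8000; S(4,3) = 7.9268; S(4,4) = 6.4117
Terminal payoffs V(N, i) = max(K - S_T, 0):
  V(4,0) = 0.000000; V(4,1) = 0.000000; V(4,2) = 0.000000; V(4,3) = 1.613193; V(4,4) = 3.128339
Backward induction: V(k, i) = exp(-r*dt) * [p * V(k+1, i) + (1-p) * V(k+1, i+1)].
  V(3,0) = exp(-r*dt) * [p*0.000000 + (1-p)*0.000000] = 0.000000
  V(3,1) = exp(-r*dt) * [p*0.000000 + (1-p)*0.000000] = 0.000000
  V(3,2) = exp(-r*dt) * [p*0.000000 + (1-p)*1.613193] = 0.665685
  V(3,3) = exp(-r*dt) * [p*1.613193 + (1-p)*3.128339] = 2.203317
  V(2,0) = exp(-r*dt) * [p*0.000000 + (1-p)*0.000000] = 0.000000
  V(2,1) = exp(-r*dt) * [p*0.000000 + (1-p)*0.665685] = 0.274696
  V(2,2) = exp(-r*dt) * [p*0.665685 + (1-p)*2.203317] = 1.285705
  V(1,0) = exp(-r*dt) * [p*0.000000 + (1-p)*0.274696] = 0.113353
  V(1,1) = exp(-r*dt) * [p*0.274696 + (1-p)*1.285705] = 0.685912
  V(0,0) = exp(-r*dt) * [p*0.113353 + (1-p)*0.685912] = 0.347154


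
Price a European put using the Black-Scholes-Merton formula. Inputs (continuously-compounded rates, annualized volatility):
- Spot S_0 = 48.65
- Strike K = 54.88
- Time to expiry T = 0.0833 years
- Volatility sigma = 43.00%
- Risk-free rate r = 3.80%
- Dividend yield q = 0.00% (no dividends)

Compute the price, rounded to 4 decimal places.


d1 = (ln(S/K) + (r - q + 0.5*sigma^2) * T) / (sigma * sqrt(T)) = -0.88336704
d2 = d1 - sigma * sqrt(T) = -1.00747252
exp(-rT) = 0.99683960; exp(-qT) = 1.00000000
P = K * exp(-rT) * N(-d2) - S_0 * exp(-qT) * N(-d1)
N(-d1) = 0.81148100; N(-d2) = 0.84314612
P = 54.8800 * 0.99683960 * 0.84314612 - 48.6500 * 1.00000000 * 0.81148100 = 6.6471

Answer: Price = 6.6471


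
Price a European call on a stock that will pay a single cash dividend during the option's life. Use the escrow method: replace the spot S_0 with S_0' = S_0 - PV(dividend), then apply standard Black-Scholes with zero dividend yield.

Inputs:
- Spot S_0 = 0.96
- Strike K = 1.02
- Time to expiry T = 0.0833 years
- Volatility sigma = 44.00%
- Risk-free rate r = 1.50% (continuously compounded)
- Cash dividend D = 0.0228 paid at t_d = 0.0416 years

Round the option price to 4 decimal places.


PV(D) = D * exp(-r * t_d) = 0.0228 * 0.99937619 = 0.02278578
S_0' = S_0 - PV(D) = 0.9600 - 0.02278578 = 0.93721422
d1 = (ln(S_0'/K) + (r + sigma^2/2)*T) / (sigma*sqrt(T)) = -0.59321288
d2 = d1 - sigma*sqrt(T) = -0.72020453
exp(-rT) = 0.99875128
N(d1) = 0.27651935; N(d2) = 0.23569954
C = S_0' * N(d1) - K * exp(-rT) * N(d2) = 0.93721422 * 0.27651935 - 1.0200 * 0.99875128 * 0.23569954 = 0.0190

Answer: Price = 0.0190


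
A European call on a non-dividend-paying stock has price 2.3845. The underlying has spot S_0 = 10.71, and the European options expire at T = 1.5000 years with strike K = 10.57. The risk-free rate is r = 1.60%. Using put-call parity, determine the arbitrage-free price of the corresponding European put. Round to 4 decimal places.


Put-call parity: C - P = S_0 * exp(-qT) - K * exp(-rT).
S_0 * exp(-qT) = 10.7100 * 1.00000000 = 10.71000000
K * exp(-rT) = 10.5700 * 0.97628571 = 10.31933995
P = C - S*exp(-qT) + K*exp(-rT)
P = 2.3845 - 10.71000000 + 10.31933995 = 1.9938

Answer: Put price = 1.9938


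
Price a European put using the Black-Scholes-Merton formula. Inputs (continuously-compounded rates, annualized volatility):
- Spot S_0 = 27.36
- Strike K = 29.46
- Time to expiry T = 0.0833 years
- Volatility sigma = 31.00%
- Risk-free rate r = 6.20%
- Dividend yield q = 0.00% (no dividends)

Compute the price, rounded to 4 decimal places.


d1 = (ln(S/K) + (r - q + 0.5*sigma^2) * T) / (sigma * sqrt(T)) = -0.72407673
d2 = d1 - sigma * sqrt(T) = -0.81354813
exp(-rT) = 0.99484871; exp(-qT) = 1.00000000
P = K * exp(-rT) * N(-d2) - S_0 * exp(-qT) * N(-d1)
N(-d1) = 0.76549069; N(-d2) = 0.79204807
P = 29.4600 * 0.99484871 * 0.79204807 - 27.3600 * 1.00000000 * 0.76549069 = 2.2697

Answer: Price = 2.2697


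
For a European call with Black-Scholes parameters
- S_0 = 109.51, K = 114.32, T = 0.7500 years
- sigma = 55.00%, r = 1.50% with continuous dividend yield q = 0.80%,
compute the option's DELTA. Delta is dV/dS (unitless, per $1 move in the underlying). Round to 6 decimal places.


d1 = 0.1589326371; d2 = -0.3173813350
phi(d1) = 0.3939354070; exp(-qT) = 0.9940179641; exp(-rT) = 0.9888130446
N(d1) = 0.5631390266
Delta = exp(-qT) * N(d1) = 0.9940179641 * 0.5631390266 = 0.559770

Answer: Delta = 0.559770


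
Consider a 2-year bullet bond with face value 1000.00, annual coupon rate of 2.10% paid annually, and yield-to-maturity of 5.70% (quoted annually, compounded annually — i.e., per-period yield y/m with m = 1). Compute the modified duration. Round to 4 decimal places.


Answer: Modified duration = 1.8720

Derivation:
Coupon per period c = face * coupon_rate / m = 21.000000
Periods per year m = 1; per-period yield y/m = 0.057000
Number of cashflows N = 2
Cashflows (t years, CF_t, discount factor 1/(1+y/m)^(m*t), PV):
  t = 1.0000: CF_t = 21.000000, DF = 0.946074, PV = 19.867550
  t = 2.0000: CF_t = 1021.000000, DF = 0.895056, PV = 913.851791
Price P = sum_t PV_t = 933.719341
First compute Macaulay numerator sum_t t * PV_t:
  t * PV_t at t = 1.0000: 19.867550
  t * PV_t at t = 2.0000: 1827.703583
Macaulay duration D = 1847.571132 / 933.719341 = 1.978722
Modified duration = D / (1 + y/m) = 1.978722 / (1 + 0.057000) = 1.872017


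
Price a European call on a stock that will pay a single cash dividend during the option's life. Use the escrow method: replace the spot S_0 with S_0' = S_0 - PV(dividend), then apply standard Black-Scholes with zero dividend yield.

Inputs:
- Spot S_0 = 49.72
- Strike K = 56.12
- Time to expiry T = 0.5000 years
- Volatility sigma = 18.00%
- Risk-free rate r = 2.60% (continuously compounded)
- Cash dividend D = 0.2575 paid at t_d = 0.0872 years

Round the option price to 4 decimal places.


PV(D) = D * exp(-r * t_d) = 0.2575 * 0.99773537 = 0.25691686
S_0' = S_0 - PV(D) = 49.7200 - 0.25691686 = 49.46308314
d1 = (ln(S_0'/K) + (r + sigma^2/2)*T) / (sigma*sqrt(T)) = -0.82625945
d2 = d1 - sigma*sqrt(T) = -0.95353867
exp(-rT) = 0.98708414
N(d1) = 0.20432846; N(d2) = 0.17015861
C = S_0' * N(d1) - K * exp(-rT) * N(d2) = 49.46308314 * 0.20432846 - 56.1200 * 0.98708414 * 0.17015861 = 0.6808

Answer: Price = 0.6808


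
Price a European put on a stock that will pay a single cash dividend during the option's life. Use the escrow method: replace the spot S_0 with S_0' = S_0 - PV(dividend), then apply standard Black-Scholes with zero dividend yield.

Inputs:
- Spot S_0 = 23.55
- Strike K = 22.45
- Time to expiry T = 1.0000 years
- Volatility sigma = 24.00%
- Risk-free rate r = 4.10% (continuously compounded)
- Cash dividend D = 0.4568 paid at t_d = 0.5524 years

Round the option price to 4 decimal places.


Answer: Price = 1.4437

Derivation:
PV(D) = D * exp(-r * t_d) = 0.4568 * 0.97760615 = 0.44657049
S_0' = S_0 - PV(D) = 23.5500 - 0.44657049 = 23.10342951
d1 = (ln(S_0'/K) + (r + sigma^2/2)*T) / (sigma*sqrt(T)) = 0.41037690
d2 = d1 - sigma*sqrt(T) = 0.17037690
exp(-rT) = 0.95982913
N(-d1) = 0.34076474; N(-d2) = 0.43235687
P = K * exp(-rT) * N(-d2) - S_0' * N(-d1) = 22.4500 * 0.95982913 * 0.43235687 - 23.10342951 * 0.34076474 = 1.4437


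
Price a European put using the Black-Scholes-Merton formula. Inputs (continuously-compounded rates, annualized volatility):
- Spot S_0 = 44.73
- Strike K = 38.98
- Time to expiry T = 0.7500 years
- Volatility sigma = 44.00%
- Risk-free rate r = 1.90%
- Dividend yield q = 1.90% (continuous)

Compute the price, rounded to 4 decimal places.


Answer: Price = 3.7971

Derivation:
d1 = (ln(S/K) + (r - q + 0.5*sigma^2) * T) / (sigma * sqrt(T)) = 0.55162072
d2 = d1 - sigma * sqrt(T) = 0.17056954
exp(-rT) = 0.98585105; exp(-qT) = 0.98585105
P = K * exp(-rT) * N(-d2) - S_0 * exp(-qT) * N(-d1)
N(-d1) = 0.29060412; N(-d2) = 0.43228113
P = 38.9800 * 0.98585105 * 0.43228113 - 44.7300 * 0.98585105 * 0.29060412 = 3.7971


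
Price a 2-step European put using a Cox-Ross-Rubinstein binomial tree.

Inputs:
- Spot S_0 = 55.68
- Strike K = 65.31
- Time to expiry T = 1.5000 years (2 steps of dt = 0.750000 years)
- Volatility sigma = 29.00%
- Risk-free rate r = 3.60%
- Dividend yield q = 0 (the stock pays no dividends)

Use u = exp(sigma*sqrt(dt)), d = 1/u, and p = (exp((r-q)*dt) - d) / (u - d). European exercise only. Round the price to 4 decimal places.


Answer: Price = V(0,0) = 12.3071

Derivation:
dt = T/N = 0.750000
u = exp(sigma*sqrt(dt)) = 1.285500; d = 1/u = 0.777908
p = (exp((r-q)*dt) - d) / (u - d) = 0.491458
Discount per step: exp(-r*dt) = 0.973361
Stock lattice S(k, i) with i counting down-moves:
  k=0: S(0,0) = 55.6800
  k=1: S(1,0) = 71.5766; S(1,1) = 43.3139
  k=2: S(2,0) = 92.0117; S(2,1) = 55.6800; S(2,2) = 33.6942
Terminal payoffs V(N, i) = max(K - S_T, 0):
  V(2,0) = 0.000000; V(2,1) = 9.630000; V(2,2) = 31.615781
Backward induction: V(k, i) = exp(-r*dt) * [p * V(k+1, i) + (1-p) * V(k+1, i+1)].
  V(1,0) = exp(-r*dt) * [p*0.000000 + (1-p)*9.630000] = 4.766802
  V(1,1) = exp(-r*dt) * [p*9.630000 + (1-p)*31.615781] = 20.256321
  V(0,0) = exp(-r*dt) * [p*4.766802 + (1-p)*20.256321] = 12.307055


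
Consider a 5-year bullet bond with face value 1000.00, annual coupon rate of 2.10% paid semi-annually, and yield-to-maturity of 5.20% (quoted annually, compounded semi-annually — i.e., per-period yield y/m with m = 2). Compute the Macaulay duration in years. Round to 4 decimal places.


Coupon per period c = face * coupon_rate / m = 10.500000
Periods per year m = 2; per-period yield y/m = 0.026000
Number of cashflows N = 10
Cashflows (t years, CF_t, discount factor 1/(1+y/m)^(m*t), PV):
  t = 0.5000: CF_t = 10.500000, DF = 0.974659, PV = 10.233918
  t = 1.0000: CF_t = 10.500000, DF = 0.949960, PV = 9.974579
  t = 1.5000: CF_t = 10.500000, DF = 0.925887, PV = 9.721812
  t = 2.0000: CF_t = 10.500000, DF = 0.902424, PV = 9.475450
  t = 2.5000: CF_t = 10.500000, DF = 0.879555, PV = 9.235332
  t = 3.0000: CF_t = 10.500000, DF = 0.857266, PV = 9.001298
  t = 3.5000: CF_t = 10.500000, DF = 0.835542, PV = 8.773195
  t = 4.0000: CF_t = 10.500000, DF = 0.814369, PV = 8.550872
  t = 4.5000: CF_t = 10.500000, DF = 0.793732, PV = 8.334183
  t = 5.0000: CF_t = 1010.500000, DF = 0.773618, PV = 781.740676
Price P = sum_t PV_t = 865.041315
Macaulay numerator sum_t t * PV_t:
  t * PV_t at t = 0.5000: 5.116959
  t * PV_t at t = 1.0000: 9.974579
  t * PV_t at t = 1.5000: 14.582718
  t * PV_t at t = 2.0000: 18.950901
  t * PV_t at t = 2.5000: 23.088329
  t * PV_t at t = 3.0000: 27.003894
  t * PV_t at t = 3.5000: 30.706182
  t * PV_t at t = 4.0000: 34.203489
  t * PV_t at t = 4.5000: 37.503825
  t * PV_t at t = 5.0000: 3908.703381
Macaulay duration D = (sum_t t * PV_t) / P = 4109.834256 / 865.041315 = 4.751027

Answer: Macaulay duration = 4.7510 years


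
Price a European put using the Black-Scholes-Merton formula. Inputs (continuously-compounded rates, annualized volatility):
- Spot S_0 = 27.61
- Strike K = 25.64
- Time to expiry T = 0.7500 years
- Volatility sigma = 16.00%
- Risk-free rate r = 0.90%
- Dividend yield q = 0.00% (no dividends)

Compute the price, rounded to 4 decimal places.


Answer: Price = 0.6363

Derivation:
d1 = (ln(S/K) + (r - q + 0.5*sigma^2) * T) / (sigma * sqrt(T)) = 0.65222101
d2 = d1 - sigma * sqrt(T) = 0.51365694
exp(-rT) = 0.99327273; exp(-qT) = 1.00000000
P = K * exp(-rT) * N(-d2) - S_0 * exp(-qT) * N(-d1)
N(-d1) = 0.25712930; N(-d2) = 0.30374593
P = 25.6400 * 0.99327273 * 0.30374593 - 27.6100 * 1.00000000 * 0.25712930 = 0.6363


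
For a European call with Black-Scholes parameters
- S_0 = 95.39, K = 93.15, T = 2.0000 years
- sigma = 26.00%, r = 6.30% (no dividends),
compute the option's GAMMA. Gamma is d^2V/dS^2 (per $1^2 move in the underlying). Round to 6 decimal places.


d1 = 0.5911484873; d2 = 0.2234529611
phi(d1) = 0.3349859125; exp(-qT) = 1.0000000000; exp(-rT) = 0.8816148468
Gamma = exp(-qT) * phi(d1) / (S * sigma * sqrt(T)) = 1.0000000000 * 0.3349859125 / (95.3900 * 0.2600 * 1.4142135624) = 0.009551

Answer: Gamma = 0.009551


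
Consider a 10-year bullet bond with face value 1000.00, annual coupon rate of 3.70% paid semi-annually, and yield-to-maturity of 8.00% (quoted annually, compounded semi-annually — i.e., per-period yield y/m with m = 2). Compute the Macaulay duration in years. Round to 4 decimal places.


Answer: Macaulay duration = 8.0835 years

Derivation:
Coupon per period c = face * coupon_rate / m = 18.500000
Periods per year m = 2; per-period yield y/m = 0.040000
Number of cashflows N = 20
Cashflows (t years, CF_t, discount factor 1/(1+y/m)^(m*t), PV):
  t = 0.5000: CF_t = 18.500000, DF = 0.961538, PV = 17.788462
  t = 1.0000: CF_t = 18.500000, DF = 0.924556, PV = 17.104290
  t = 1.5000: CF_t = 18.500000, DF = 0.888996, PV = 16.446433
  t = 2.0000: CF_t = 18.500000, DF = 0.854804, PV = 15.813878
  t = 2.5000: CF_t = 18.500000, DF = 0.821927, PV = 15.205651
  t = 3.0000: CF_t = 18.500000, DF = 0.790315, PV = 14.620819
  t = 3.5000: CF_t = 18.500000, DF = 0.759918, PV = 14.058480
  t = 4.0000: CF_t = 18.500000, DF = 0.730690, PV = 13.517769
  t = 4.5000: CF_t = 18.500000, DF = 0.702587, PV = 12.997855
  t = 5.0000: CF_t = 18.500000, DF = 0.675564, PV = 12.497937
  t = 5.5000: CF_t = 18.500000, DF = 0.649581, PV = 12.017247
  t = 6.0000: CF_t = 18.500000, DF = 0.624597, PV = 11.555045
  t = 6.5000: CF_t = 18.500000, DF = 0.600574, PV = 11.110621
  t = 7.0000: CF_t = 18.500000, DF = 0.577475, PV = 10.683289
  t = 7.5000: CF_t = 18.500000, DF = 0.555265, PV = 10.272393
  t = 8.0000: CF_t = 18.500000, DF = 0.533908, PV = 9.877301
  t = 8.5000: CF_t = 18.500000, DF = 0.513373, PV = 9.497405
  t = 9.0000: CF_t = 18.500000, DF = 0.493628, PV = 9.132120
  t = 9.5000: CF_t = 18.500000, DF = 0.474642, PV = 8.780885
  t = 10.0000: CF_t = 1018.500000, DF = 0.456387, PV = 464.830105
Price P = sum_t PV_t = 707.807984
Macaulay numerator sum_t t * PV_t:
  t * PV_t at t = 0.5000: 8.894231
  t * PV_t at t = 1.0000: 17.104290
  t * PV_t at t = 1.5000: 24.669649
  t * PV_t at t = 2.0000: 31.627755
  t * PV_t at t = 2.5000: 38.014129
  t * PV_t at t = 3.0000: 43.862456
  t * PV_t at t = 3.5000: 49.204678
  t * PV_t at t = 4.0000: 54.071075
  t * PV_t at t = 4.5000: 58.490346
  t * PV_t at t = 5.0000: 62.489686
  t * PV_t at t = 5.5000: 66.094860
  t * PV_t at t = 6.0000: 69.330273
  t * PV_t at t = 6.5000: 72.219034
  t * PV_t at t = 7.0000: 74.783023
  t * PV_t at t = 7.5000: 77.042950
  t * PV_t at t = 8.0000: 79.018410
  t * PV_t at t = 8.5000: 80.727943
  t * PV_t at t = 9.0000: 82.189082
  t * PV_t at t = 9.5000: 83.418406
  t * PV_t at t = 10.0000: 4648.301047
Macaulay duration D = (sum_t t * PV_t) / P = 5721.553322 / 707.807984 = 8.083482


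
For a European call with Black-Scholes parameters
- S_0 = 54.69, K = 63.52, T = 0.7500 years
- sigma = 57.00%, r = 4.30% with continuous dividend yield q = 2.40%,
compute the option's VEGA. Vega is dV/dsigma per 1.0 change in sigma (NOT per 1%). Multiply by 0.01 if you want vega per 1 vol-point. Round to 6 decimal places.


Answer: Vega = 18.550979

Derivation:
d1 = -0.0275232791; d2 = -0.5211577593
phi(d1) = 0.3987912035; exp(-qT) = 0.9821610324; exp(-rT) = 0.9682644857
Vega = S * exp(-qT) * phi(d1) * sqrt(T) = 54.6900 * 0.9821610324 * 0.3987912035 * 0.8660254038 = 18.550979


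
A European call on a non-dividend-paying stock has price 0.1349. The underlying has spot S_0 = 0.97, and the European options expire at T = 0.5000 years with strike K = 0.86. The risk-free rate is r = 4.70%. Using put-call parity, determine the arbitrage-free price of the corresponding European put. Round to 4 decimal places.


Put-call parity: C - P = S_0 * exp(-qT) - K * exp(-rT).
S_0 * exp(-qT) = 0.9700 * 1.00000000 = 0.97000000
K * exp(-rT) = 0.8600 * 0.97677397 = 0.84002562
P = C - S*exp(-qT) + K*exp(-rT)
P = 0.1349 - 0.97000000 + 0.84002562 = 0.0049

Answer: Put price = 0.0049


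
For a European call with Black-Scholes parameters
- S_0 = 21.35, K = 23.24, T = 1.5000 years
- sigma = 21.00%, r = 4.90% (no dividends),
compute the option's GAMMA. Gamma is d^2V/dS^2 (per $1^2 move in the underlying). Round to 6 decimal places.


d1 = 0.0845727458; d2 = -0.1726236772
phi(d1) = 0.3975181014; exp(-qT) = 1.0000000000; exp(-rT) = 0.9291361458
Gamma = exp(-qT) * phi(d1) / (S * sigma * sqrt(T)) = 1.0000000000 * 0.3975181014 / (21.3500 * 0.2100 * 1.2247448714) = 0.072393

Answer: Gamma = 0.072393


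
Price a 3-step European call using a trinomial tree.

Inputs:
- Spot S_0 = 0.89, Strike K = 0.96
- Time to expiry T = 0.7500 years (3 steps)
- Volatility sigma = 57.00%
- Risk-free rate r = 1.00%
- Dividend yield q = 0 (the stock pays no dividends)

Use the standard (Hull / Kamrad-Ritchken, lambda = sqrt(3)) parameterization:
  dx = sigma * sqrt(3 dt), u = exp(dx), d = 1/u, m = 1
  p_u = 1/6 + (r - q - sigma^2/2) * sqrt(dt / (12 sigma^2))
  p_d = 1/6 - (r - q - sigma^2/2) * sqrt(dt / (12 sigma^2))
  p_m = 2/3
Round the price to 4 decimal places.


Answer: Price = V(0,0) = 0.1421

Derivation:
dt = T/N = 0.250000; dx = sigma*sqrt(3*dt) = 0.493634
u = exp(dx) = 1.638260; d = 1/u = 0.610404
p_u = 0.128063, p_m = 0.666667, p_d = 0.205271
Discount per step: exp(-r*dt) = 0.997503
Stock lattice S(k, j) with j the centered position index:
  k=0: S(0,+0) = 0.8900
  k=1: S(1,-1) = 0.5433; S(1,+0) = 0.8900; S(1,+1) = 1.4581
  k=2: S(2,-2) = 0.3316; S(2,-1) = 0.5433; S(2,+0) = 0.8900; S(2,+1) = 1.4581; S(2,+2) = 2.3887
  k=3: S(3,-3) = 0.2024; S(3,-2) = 0.3316; S(3,-1) = 0.5433; S(3,+0) = 0.8900; S(3,+1) = 1.4581; S(3,+2) = 2.3887; S(3,+3) = 3.9133
Terminal payoffs V(N, j) = max(S_T - K, 0):
  V(3,-3) = 0.000000; V(3,-2) = 0.000000; V(3,-1) = 0.000000; V(3,+0) = 0.000000; V(3,+1) = 0.498051; V(3,+2) = 1.428666; V(3,+3) = 2.953255
Backward induction: V(k, j) = exp(-r*dt) * [p_u * V(k+1, j+1) + p_m * V(k+1, j) + p_d * V(k+1, j-1)]
  V(2,-2) = exp(-r*dt) * [p_u*0.000000 + p_m*0.000000 + p_d*0.000000] = 0.000000
  V(2,-1) = exp(-r*dt) * [p_u*0.000000 + p_m*0.000000 + p_d*0.000000] = 0.000000
  V(2,+0) = exp(-r*dt) * [p_u*0.498051 + p_m*0.000000 + p_d*0.000000] = 0.063623
  V(2,+1) = exp(-r*dt) * [p_u*1.428666 + p_m*0.498051 + p_d*0.000000] = 0.513707
  V(2,+2) = exp(-r*dt) * [p_u*2.953255 + p_m*1.428666 + p_d*0.498051] = 1.429304
  V(1,-1) = exp(-r*dt) * [p_u*0.063623 + p_m*0.000000 + p_d*0.000000] = 0.008127
  V(1,+0) = exp(-r*dt) * [p_u*0.513707 + p_m*0.063623 + p_d*0.000000] = 0.107932
  V(1,+1) = exp(-r*dt) * [p_u*1.429304 + p_m*0.513707 + p_d*0.063623] = 0.537227
  V(0,+0) = exp(-r*dt) * [p_u*0.537227 + p_m*0.107932 + p_d*0.008127] = 0.142066


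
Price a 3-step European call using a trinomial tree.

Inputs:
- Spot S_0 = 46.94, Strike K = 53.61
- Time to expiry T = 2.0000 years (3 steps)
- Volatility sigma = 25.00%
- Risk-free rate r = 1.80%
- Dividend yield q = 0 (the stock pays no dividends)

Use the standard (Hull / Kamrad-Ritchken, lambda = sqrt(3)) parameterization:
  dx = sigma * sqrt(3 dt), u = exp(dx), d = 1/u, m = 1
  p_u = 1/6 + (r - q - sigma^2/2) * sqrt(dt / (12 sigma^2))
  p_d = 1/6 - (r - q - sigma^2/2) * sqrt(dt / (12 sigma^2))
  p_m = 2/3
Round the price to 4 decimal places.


Answer: Price = V(0,0) = 4.9852

Derivation:
dt = T/N = 0.666667; dx = sigma*sqrt(3*dt) = 0.353553
u = exp(dx) = 1.424119; d = 1/u = 0.702189
p_u = 0.154174, p_m = 0.666667, p_d = 0.179159
Discount per step: exp(-r*dt) = 0.988072
Stock lattice S(k, j) with j the centered position index:
  k=0: S(0,+0) = 46.9400
  k=1: S(1,-1) = 32.9607; S(1,+0) = 46.9400; S(1,+1) = 66.8481
  k=2: S(2,-2) = 23.1446; S(2,-1) = 32.9607; S(2,+0) = 46.9400; S(2,+1) = 66.8481; S(2,+2) = 95.1997
  k=3: S(3,-3) = 16.2519; S(3,-2) = 23.1446; S(3,-1) = 32.9607; S(3,+0) = 46.9400; S(3,+1) = 66.8481; S(3,+2) = 95.1997; S(3,+3) = 135.5757
Terminal payoffs V(N, j) = max(S_T - K, 0):
  V(3,-3) = 0.000000; V(3,-2) = 0.000000; V(3,-1) = 0.000000; V(3,+0) = 0.000000; V(3,+1) = 13.238147; V(3,+2) = 41.589717; V(3,+3) = 81.965728
Backward induction: V(k, j) = exp(-r*dt) * [p_u * V(k+1, j+1) + p_m * V(k+1, j) + p_d * V(k+1, j-1)]
  V(2,-2) = exp(-r*dt) * [p_u*0.000000 + p_m*0.000000 + p_d*0.000000] = 0.000000
  V(2,-1) = exp(-r*dt) * [p_u*0.000000 + p_m*0.000000 + p_d*0.000000] = 0.000000
  V(2,+0) = exp(-r*dt) * [p_u*13.238147 + p_m*0.000000 + p_d*0.000000] = 2.016639
  V(2,+1) = exp(-r*dt) * [p_u*41.589717 + p_m*13.238147 + p_d*0.000000] = 15.055746
  V(2,+2) = exp(-r*dt) * [p_u*81.965728 + p_m*41.589717 + p_d*13.238147] = 42.225472
  V(1,-1) = exp(-r*dt) * [p_u*2.016639 + p_m*0.000000 + p_d*0.000000] = 0.307205
  V(1,+0) = exp(-r*dt) * [p_u*15.055746 + p_m*2.016639 + p_d*0.000000] = 3.621912
  V(1,+1) = exp(-r*dt) * [p_u*42.225472 + p_m*15.055746 + p_d*2.016639] = 16.706861
  V(0,+0) = exp(-r*dt) * [p_u*16.706861 + p_m*3.621912 + p_d*0.307205] = 4.985235


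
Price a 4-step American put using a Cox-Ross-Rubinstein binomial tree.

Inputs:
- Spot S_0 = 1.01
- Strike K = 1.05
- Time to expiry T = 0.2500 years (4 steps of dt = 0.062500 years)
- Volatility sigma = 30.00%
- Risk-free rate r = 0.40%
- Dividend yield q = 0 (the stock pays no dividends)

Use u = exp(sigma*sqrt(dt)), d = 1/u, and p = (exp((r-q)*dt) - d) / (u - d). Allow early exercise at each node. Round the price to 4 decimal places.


Answer: Price = V(0,0) = 0.0849

Derivation:
dt = T/N = 0.062500
u = exp(sigma*sqrt(dt)) = 1.077884; d = 1/u = 0.927743
p = (exp((r-q)*dt) - d) / (u - d) = 0.482924
Discount per step: exp(-r*dt) = 0.999750
Stock lattice S(k, i) with i counting down-moves:
  k=0: S(0,0) = 1.0100
  k=1: S(1,0) = 1.0887; S(1,1) = 0.9370
  k=2: S(2,0) = 1.1735; S(2,1) = 1.0100; S(2,2) = 0.8693
  k=3: S(3,0) = 1.2648; S(3,1) = 1.0887; S(3,2) = 0.9370; S(3,3) = 0.8065
  k=4: S(4,0) = 1.3634; S(4,1) = 1.1735; S(4,2) = 1.0100; S(4,3) = 0.8693; S(4,4) = 0.7482
Terminal payoffs V(N, i) = max(K - S_T, 0):
  V(4,0) = 0.000000; V(4,1) = 0.000000; V(4,2) = 0.040000; V(4,3) = 0.180685; V(4,4) = 0.301774
Backward induction: V(k, i) = exp(-r*dt) * [p * V(k+1, i) + (1-p) * V(k+1, i+1)]; then take max(V_cont, immediate exercise) for American.
  V(3,0) = exp(-r*dt) * [p*0.000000 + (1-p)*0.000000] = 0.000000; exercise = 0.000000; V(3,0) = max -> 0.000000
  V(3,1) = exp(-r*dt) * [p*0.000000 + (1-p)*0.040000] = 0.020678; exercise = 0.000000; V(3,1) = max -> 0.020678
  V(3,2) = exp(-r*dt) * [p*0.040000 + (1-p)*0.180685] = 0.112717; exercise = 0.112979; V(3,2) = max -> 0.112979
  V(3,3) = exp(-r*dt) * [p*0.180685 + (1-p)*0.301774] = 0.243236; exercise = 0.243499; V(3,3) = max -> 0.243499
  V(2,0) = exp(-r*dt) * [p*0.000000 + (1-p)*0.020678] = 0.010689; exercise = 0.000000; V(2,0) = max -> 0.010689
  V(2,1) = exp(-r*dt) * [p*0.020678 + (1-p)*0.112979] = 0.068387; exercise = 0.040000; V(2,1) = max -> 0.068387
  V(2,2) = exp(-r*dt) * [p*0.112979 + (1-p)*0.243499] = 0.180422; exercise = 0.180685; V(2,2) = max -> 0.180685
  V(1,0) = exp(-r*dt) * [p*0.010689 + (1-p)*0.068387] = 0.040514; exercise = 0.000000; V(1,0) = max -> 0.040514
  V(1,1) = exp(-r*dt) * [p*0.068387 + (1-p)*0.180685] = 0.126422; exercise = 0.112979; V(1,1) = max -> 0.126422
  V(0,0) = exp(-r*dt) * [p*0.040514 + (1-p)*0.126422] = 0.084914; exercise = 0.040000; V(0,0) = max -> 0.084914


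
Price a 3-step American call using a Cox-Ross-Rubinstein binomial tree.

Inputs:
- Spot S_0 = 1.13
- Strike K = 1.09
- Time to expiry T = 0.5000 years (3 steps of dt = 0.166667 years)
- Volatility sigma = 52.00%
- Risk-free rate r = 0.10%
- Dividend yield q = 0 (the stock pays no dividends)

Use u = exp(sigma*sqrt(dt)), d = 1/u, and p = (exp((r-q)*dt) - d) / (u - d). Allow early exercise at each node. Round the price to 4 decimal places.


Answer: Price = V(0,0) = 0.1957

Derivation:
dt = T/N = 0.166667
u = exp(sigma*sqrt(dt)) = 1.236505; d = 1/u = 0.808731
p = (exp((r-q)*dt) - d) / (u - d) = 0.447516
Discount per step: exp(-r*dt) = 0.999833
Stock lattice S(k, i) with i counting down-moves:
  k=0: S(0,0) = 1.1300
  k=1: S(1,0) = 1.3973; S(1,1) = 0.9139
  k=2: S(2,0) = 1.7277; S(2,1) = 1.1300; S(2,2) = 0.7391
  k=3: S(3,0) = 2.1363; S(3,1) = 1.3973; S(3,2) = 0.9139; S(3,3) = 0.5977
Terminal payoffs V(N, i) = max(S_T - K, 0):
  V(3,0) = 1.046321; V(3,1) = 0.307251; V(3,2) = 0.000000; V(3,3) = 0.000000
Backward induction: V(k, i) = exp(-r*dt) * [p * V(k+1, i) + (1-p) * V(k+1, i+1)]; then take max(V_cont, immediate exercise) for American.
  V(2,0) = exp(-r*dt) * [p*1.046321 + (1-p)*0.307251] = 0.637890; exercise = 0.637708; V(2,0) = max -> 0.637890
  V(2,1) = exp(-r*dt) * [p*0.307251 + (1-p)*0.000000] = 0.137477; exercise = 0.040000; V(2,1) = max -> 0.137477
  V(2,2) = exp(-r*dt) * [p*0.000000 + (1-p)*0.000000] = 0.000000; exercise = 0.000000; V(2,2) = max -> 0.000000
  V(1,0) = exp(-r*dt) * [p*0.637890 + (1-p)*0.137477] = 0.361359; exercise = 0.307251; V(1,0) = max -> 0.361359
  V(1,1) = exp(-r*dt) * [p*0.137477 + (1-p)*0.000000] = 0.061513; exercise = 0.000000; V(1,1) = max -> 0.061513
  V(0,0) = exp(-r*dt) * [p*0.361359 + (1-p)*0.061513] = 0.195666; exercise = 0.040000; V(0,0) = max -> 0.195666


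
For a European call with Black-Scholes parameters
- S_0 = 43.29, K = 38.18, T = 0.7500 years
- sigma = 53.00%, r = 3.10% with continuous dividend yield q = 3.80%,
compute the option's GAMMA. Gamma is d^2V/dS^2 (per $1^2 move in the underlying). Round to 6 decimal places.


d1 = 0.4917223465; d2 = 0.0327288825
phi(d1) = 0.3535133722; exp(-qT) = 0.9719022941; exp(-rT) = 0.9770181987
Gamma = exp(-qT) * phi(d1) / (S * sigma * sqrt(T)) = 0.9719022941 * 0.3535133722 / (43.2900 * 0.5300 * 0.8660254038) = 0.017292

Answer: Gamma = 0.017292


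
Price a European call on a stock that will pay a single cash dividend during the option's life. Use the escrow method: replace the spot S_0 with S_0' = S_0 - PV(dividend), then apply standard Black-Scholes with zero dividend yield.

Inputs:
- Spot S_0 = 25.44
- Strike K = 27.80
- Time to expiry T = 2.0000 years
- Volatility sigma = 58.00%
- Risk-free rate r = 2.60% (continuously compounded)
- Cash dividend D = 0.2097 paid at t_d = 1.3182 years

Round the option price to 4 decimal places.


Answer: Price = 7.6508

Derivation:
PV(D) = D * exp(-r * t_d) = 0.2097 * 0.96630747 = 0.20263468
S_0' = S_0 - PV(D) = 25.4400 - 0.20263468 = 25.23736532
d1 = (ln(S_0'/K) + (r + sigma^2/2)*T) / (sigma*sqrt(T)) = 0.35561330
d2 = d1 - sigma*sqrt(T) = -0.46463057
exp(-rT) = 0.94932887
N(d1) = 0.63893491; N(d2) = 0.32109802
C = S_0' * N(d1) - K * exp(-rT) * N(d2) = 25.23736532 * 0.63893491 - 27.8000 * 0.94932887 * 0.32109802 = 7.6508


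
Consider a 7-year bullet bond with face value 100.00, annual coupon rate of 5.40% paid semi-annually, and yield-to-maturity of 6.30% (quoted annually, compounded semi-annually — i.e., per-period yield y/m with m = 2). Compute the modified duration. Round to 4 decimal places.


Answer: Modified duration = 5.7072

Derivation:
Coupon per period c = face * coupon_rate / m = 2.700000
Periods per year m = 2; per-period yield y/m = 0.031500
Number of cashflows N = 14
Cashflows (t years, CF_t, discount factor 1/(1+y/m)^(m*t), PV):
  t = 0.5000: CF_t = 2.700000, DF = 0.969462, PV = 2.617547
  t = 1.0000: CF_t = 2.700000, DF = 0.939856, PV = 2.537612
  t = 1.5000: CF_t = 2.700000, DF = 0.911155, PV = 2.460119
  t = 2.0000: CF_t = 2.700000, DF = 0.883330, PV = 2.384991
  t = 2.5000: CF_t = 2.700000, DF = 0.856355, PV = 2.312159
  t = 3.0000: CF_t = 2.700000, DF = 0.830204, PV = 2.241550
  t = 3.5000: CF_t = 2.700000, DF = 0.804851, PV = 2.173097
  t = 4.0000: CF_t = 2.700000, DF = 0.780272, PV = 2.106735
  t = 4.5000: CF_t = 2.700000, DF = 0.756444, PV = 2.042399
  t = 5.0000: CF_t = 2.700000, DF = 0.733344, PV = 1.980028
  t = 5.5000: CF_t = 2.700000, DF = 0.710949, PV = 1.919562
  t = 6.0000: CF_t = 2.700000, DF = 0.689238, PV = 1.860943
  t = 6.5000: CF_t = 2.700000, DF = 0.668190, PV = 1.804113
  t = 7.0000: CF_t = 102.700000, DF = 0.647785, PV = 66.527498
Price P = sum_t PV_t = 94.968354
First compute Macaulay numerator sum_t t * PV_t:
  t * PV_t at t = 0.5000: 1.308774
  t * PV_t at t = 1.0000: 2.537612
  t * PV_t at t = 1.5000: 3.690178
  t * PV_t at t = 2.0000: 4.769983
  t * PV_t at t = 2.5000: 5.780396
  t * PV_t at t = 3.0000: 6.724649
  t * PV_t at t = 3.5000: 7.605840
  t * PV_t at t = 4.0000: 8.426940
  t * PV_t at t = 4.5000: 9.190797
  t * PV_t at t = 5.0000: 9.900142
  t * PV_t at t = 5.5000: 10.557593
  t * PV_t at t = 6.0000: 11.165656
  t * PV_t at t = 6.5000: 11.726735
  t * PV_t at t = 7.0000: 465.692487
Macaulay duration D = 559.077782 / 94.968354 = 5.886990
Modified duration = D / (1 + y/m) = 5.886990 / (1 + 0.031500) = 5.707213
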